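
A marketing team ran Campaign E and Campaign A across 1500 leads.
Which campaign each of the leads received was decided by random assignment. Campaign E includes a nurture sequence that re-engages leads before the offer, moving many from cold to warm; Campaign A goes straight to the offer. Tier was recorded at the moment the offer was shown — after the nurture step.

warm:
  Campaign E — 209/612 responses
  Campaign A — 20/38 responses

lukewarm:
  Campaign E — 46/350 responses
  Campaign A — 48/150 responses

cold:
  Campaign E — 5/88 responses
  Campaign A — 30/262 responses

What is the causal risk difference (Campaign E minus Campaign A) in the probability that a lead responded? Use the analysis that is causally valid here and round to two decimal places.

Campaign A is higher inside every engagement tier stratum but Campaign E is higher in aggregate. Whether to stratify depends on how engagement tier relates to the campaign.
The distribution of engagement tier is itself part of what the campaign does — it is an intermediate outcome. Holding it fixed would remove that part of the effect; the total effect is the pooled difference.
The causal difference is the pooled difference: 0.248 − 0.218 = +0.030.

+0.03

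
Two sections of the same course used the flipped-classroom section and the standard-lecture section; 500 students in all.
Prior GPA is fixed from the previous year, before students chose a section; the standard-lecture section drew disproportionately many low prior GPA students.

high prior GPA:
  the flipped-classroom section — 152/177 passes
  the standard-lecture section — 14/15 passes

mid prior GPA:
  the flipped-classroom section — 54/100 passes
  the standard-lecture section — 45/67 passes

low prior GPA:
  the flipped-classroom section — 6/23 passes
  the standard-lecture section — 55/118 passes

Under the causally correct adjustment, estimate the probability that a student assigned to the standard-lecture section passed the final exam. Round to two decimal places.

Prior GPA band is set before the teaching method has any effect — it is not caused by the teaching method — and it independently drives the outcome. That makes it a confounder, so the causal comparison is within prior GPA band levels.
Standardising the standard-lecture section to the population prior GPA band mix: 0.384·14/15 + 0.334·45/67 + 0.282·55/118 = 0.714.

0.71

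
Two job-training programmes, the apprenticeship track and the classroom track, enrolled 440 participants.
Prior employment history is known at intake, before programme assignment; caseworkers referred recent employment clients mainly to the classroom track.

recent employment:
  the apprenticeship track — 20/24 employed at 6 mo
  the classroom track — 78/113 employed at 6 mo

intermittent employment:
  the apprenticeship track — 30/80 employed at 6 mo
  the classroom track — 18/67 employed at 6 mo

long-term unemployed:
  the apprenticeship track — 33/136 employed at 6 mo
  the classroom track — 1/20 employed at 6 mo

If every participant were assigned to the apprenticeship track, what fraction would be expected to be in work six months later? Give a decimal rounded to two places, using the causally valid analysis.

0.47

Nothing the programme does changes prior employment history; the imbalance is an allocation artefact. With prior employment history also predicting the outcome, the pooled figure is confounded, and the within-stratum comparison is the causal one.
Standardising the apprenticeship track to the population prior employment history mix: 0.311·20/24 + 0.334·30/80 + 0.355·33/136 = 0.471.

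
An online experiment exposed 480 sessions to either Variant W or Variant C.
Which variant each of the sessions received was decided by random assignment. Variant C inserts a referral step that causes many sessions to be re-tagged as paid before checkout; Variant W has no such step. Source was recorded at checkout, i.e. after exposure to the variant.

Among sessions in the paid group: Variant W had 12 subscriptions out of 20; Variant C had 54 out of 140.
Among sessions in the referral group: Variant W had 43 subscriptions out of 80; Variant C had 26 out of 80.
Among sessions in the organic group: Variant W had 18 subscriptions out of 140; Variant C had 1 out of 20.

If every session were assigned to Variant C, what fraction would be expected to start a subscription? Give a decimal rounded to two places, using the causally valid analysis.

Traffic source lies on the pathway variant → traffic source → outcome, so adjusting for it blocks the indirect effect. For the total causal effect of variant, use the unadjusted pooled rates.
So P(outcome | do(Variant C)) is just the pooled rate for Variant C: 81/240 = 0.338.

0.34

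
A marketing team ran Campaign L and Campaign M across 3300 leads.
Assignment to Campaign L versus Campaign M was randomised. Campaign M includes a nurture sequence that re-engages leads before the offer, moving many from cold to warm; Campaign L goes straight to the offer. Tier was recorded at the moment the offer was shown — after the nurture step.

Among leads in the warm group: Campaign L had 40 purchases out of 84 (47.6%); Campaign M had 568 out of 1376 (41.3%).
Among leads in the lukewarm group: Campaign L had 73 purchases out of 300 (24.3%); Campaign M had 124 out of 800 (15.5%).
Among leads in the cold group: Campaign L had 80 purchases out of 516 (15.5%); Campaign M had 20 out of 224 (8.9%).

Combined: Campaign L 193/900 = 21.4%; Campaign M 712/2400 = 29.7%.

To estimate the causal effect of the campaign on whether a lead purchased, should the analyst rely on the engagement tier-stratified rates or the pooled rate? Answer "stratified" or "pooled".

Engagement tier is downstream of the campaign. One should not condition on a consequence of treatment, so the overall rates are the right comparison.
Pooled: Campaign L 21.4% vs Campaign M 29.7%; Campaign M is higher overall.

pooled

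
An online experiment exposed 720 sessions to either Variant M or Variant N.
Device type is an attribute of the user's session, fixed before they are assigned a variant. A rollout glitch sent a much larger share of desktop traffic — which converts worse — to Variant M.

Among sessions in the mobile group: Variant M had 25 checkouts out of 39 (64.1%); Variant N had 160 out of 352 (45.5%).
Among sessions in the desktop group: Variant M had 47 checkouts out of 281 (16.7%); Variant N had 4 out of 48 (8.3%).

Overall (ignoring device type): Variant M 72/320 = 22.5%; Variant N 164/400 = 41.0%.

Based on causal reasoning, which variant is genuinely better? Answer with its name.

Device type differs across variants for reasons unrelated to any effect of the variant itself, and it separately predicts the outcome — a classic confounder. We must compare within device type levels.
Within each level — mobile: 64.1% vs 45.5%; desktop: 16.7% vs 8.3% — Variant M is higher every time.

Variant M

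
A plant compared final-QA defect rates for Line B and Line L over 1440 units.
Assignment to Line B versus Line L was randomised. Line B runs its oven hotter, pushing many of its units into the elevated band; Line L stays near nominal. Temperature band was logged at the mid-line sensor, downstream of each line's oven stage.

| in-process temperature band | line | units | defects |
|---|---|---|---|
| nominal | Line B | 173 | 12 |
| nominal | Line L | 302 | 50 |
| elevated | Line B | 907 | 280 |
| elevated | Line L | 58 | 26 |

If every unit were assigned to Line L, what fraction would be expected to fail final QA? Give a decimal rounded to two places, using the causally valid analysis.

0.21

In-process temperature band is downstream of the line. One should not condition on a consequence of treatment, so the overall rates are the right comparison.
So P(outcome | do(Line L)) is just the pooled rate for Line L: 76/360 = 0.211.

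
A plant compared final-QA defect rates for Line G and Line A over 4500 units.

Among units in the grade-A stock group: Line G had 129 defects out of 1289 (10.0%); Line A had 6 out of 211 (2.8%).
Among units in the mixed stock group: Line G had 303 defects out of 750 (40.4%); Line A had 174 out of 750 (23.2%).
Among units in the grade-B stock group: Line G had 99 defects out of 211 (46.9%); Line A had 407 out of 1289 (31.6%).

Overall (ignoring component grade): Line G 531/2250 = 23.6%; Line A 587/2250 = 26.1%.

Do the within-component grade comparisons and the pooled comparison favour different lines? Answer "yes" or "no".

Within each component grade level (grade-A stock 10.0% vs 2.8%; mixed stock 40.4% vs 23.2%; grade-B stock 46.9% vs 31.6%), Line A has the lower rate every time. Pooled: 23.6% vs 26.1% — Line G has the lower rate overall. The two comparisons disagree.

yes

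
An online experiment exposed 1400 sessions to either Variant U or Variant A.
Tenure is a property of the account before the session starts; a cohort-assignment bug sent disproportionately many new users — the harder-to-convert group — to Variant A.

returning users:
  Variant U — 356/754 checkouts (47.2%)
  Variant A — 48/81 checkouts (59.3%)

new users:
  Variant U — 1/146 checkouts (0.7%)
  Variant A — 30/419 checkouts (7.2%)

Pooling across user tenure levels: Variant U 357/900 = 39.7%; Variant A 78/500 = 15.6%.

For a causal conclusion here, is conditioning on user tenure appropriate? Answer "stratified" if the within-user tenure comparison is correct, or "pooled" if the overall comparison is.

stratified

Variant A is higher inside every user tenure stratum but Variant U is higher in aggregate. Whether to stratify depends on how user tenure relates to the variant.
User tenure differs across variants for reasons unrelated to any effect of the variant itself, and it separately predicts the outcome — a classic confounder. We must compare within user tenure levels.
Within each level — returning users: 47.2% vs 59.3%; new users: 0.7% vs 7.2% — Variant A is higher every time.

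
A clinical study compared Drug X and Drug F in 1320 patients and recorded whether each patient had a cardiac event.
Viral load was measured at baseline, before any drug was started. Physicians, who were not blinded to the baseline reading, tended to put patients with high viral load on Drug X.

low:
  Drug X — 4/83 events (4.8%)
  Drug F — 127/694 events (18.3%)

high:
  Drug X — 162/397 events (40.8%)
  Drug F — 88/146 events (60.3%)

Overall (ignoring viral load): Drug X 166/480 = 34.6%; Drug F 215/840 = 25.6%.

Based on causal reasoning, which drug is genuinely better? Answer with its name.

Drug X

Nothing the drug does changes viral load; the imbalance is an allocation artefact. With viral load also predicting the outcome, the pooled figure is confounded, and the within-stratum comparison is the causal one.
Within each level — low: 4.8% vs 18.3%; high: 40.8% vs 60.3% — Drug X is lower every time.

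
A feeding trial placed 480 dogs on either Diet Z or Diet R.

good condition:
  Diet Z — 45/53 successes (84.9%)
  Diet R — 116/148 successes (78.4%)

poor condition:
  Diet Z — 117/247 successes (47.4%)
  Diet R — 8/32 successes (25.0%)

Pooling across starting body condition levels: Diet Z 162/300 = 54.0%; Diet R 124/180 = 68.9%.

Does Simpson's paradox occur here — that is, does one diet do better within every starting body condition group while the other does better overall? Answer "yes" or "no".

Within each starting body condition level (good condition 84.9% vs 78.4%; poor condition 47.4% vs 25.0%), Diet Z has the higher rate every time. Pooled: 54.0% vs 68.9% — Diet R has the higher rate overall. The two comparisons disagree.

yes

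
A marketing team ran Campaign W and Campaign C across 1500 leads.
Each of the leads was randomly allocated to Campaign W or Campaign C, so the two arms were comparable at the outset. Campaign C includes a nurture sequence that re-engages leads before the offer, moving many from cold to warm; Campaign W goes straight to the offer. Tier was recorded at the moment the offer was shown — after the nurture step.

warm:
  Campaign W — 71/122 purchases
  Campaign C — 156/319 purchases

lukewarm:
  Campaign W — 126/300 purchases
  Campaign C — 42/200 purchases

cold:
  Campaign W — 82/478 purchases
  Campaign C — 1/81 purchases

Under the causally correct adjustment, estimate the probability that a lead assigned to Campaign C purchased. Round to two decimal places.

Engagement tier here is a post-treatment variable shaped by the campaign; conditioning on it would introduce bias rather than remove it. The overall comparison is the causal one.
So P(outcome | do(Campaign C)) is just the pooled rate for Campaign C: 199/600 = 0.332.

0.33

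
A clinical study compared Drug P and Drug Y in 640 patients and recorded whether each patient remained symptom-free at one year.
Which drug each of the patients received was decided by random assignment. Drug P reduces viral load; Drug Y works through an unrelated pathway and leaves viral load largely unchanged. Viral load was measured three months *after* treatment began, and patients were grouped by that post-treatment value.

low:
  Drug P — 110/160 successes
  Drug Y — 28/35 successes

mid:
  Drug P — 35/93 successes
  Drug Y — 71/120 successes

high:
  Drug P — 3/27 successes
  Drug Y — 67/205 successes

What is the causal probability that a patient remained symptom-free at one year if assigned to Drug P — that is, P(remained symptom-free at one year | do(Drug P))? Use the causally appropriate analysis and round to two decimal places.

0.53

Viral load is downstream of the drug. One should not condition on a consequence of treatment, so the overall rates are the right comparison.
So P(outcome | do(Drug P)) is just the pooled rate for Drug P: 148/280 = 0.529.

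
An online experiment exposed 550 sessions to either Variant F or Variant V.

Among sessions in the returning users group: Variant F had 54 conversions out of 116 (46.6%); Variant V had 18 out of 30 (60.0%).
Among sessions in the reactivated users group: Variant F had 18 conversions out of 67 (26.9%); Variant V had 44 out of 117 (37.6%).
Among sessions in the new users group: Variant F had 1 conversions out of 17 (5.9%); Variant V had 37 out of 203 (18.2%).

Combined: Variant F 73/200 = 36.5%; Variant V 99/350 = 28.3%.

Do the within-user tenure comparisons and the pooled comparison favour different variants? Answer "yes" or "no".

yes

Within each user tenure level (returning users 46.6% vs 60.0%; reactivated users 26.9% vs 37.6%; new users 5.9% vs 18.2%), Variant V has the higher rate every time. Pooled: 36.5% vs 28.3% — Variant F has the higher rate overall. The two comparisons disagree.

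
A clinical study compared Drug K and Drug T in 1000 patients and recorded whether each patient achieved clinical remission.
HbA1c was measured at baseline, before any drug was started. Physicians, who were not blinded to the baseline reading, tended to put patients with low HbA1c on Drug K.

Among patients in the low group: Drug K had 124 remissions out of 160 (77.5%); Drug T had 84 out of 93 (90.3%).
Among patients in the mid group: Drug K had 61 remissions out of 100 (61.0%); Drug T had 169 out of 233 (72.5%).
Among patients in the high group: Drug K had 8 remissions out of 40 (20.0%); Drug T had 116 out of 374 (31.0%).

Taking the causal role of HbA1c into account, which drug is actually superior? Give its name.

Drug T

The stratified and pooled comparisons disagree (Drug T wins within each HbA1c; Drug K wins overall), so the answer turns on the causal role of HbA1c.
Since HbA1c is a pre-existing factor (not a product of the drug) and it affects the outcome on its own, it is a confounder. The stratified rates, not the pooled rate, identify the causal effect.
Within each level — low: 77.5% vs 90.3%; mid: 61.0% vs 72.5%; high: 20.0% vs 31.0% — Drug T is higher every time.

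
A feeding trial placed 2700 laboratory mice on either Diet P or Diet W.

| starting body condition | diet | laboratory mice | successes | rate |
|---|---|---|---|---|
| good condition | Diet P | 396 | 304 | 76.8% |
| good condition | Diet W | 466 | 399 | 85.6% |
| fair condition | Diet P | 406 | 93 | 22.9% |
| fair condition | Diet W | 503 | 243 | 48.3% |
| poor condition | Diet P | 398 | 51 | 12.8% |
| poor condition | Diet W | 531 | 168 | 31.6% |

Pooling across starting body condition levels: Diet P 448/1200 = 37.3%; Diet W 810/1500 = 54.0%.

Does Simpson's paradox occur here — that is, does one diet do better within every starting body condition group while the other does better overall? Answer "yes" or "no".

no

Within each starting body condition level (good condition 76.8% vs 85.6%; fair condition 22.9% vs 48.3%; poor condition 12.8% vs 31.6%), Diet W has the higher rate every time. Pooled: 37.3% vs 54.0% — Diet W has the higher rate overall. They agree.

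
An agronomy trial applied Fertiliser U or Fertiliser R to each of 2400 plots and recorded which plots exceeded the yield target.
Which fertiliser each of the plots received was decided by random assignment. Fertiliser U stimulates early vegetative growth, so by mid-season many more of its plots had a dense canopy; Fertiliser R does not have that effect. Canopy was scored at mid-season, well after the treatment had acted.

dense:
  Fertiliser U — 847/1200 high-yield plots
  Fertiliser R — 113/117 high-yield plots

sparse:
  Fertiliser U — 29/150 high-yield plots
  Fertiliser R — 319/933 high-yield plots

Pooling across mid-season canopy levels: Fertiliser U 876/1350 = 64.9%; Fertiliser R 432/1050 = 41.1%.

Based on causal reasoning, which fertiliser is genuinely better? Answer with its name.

Because the fertiliser influences mid-season canopy, mid-season canopy is a post-treatment mediator, not a confounder. Stratifying on it would bias the estimate; the causal effect is the crude pooled difference.
Pooled: Fertiliser U 64.9% vs Fertiliser R 41.1%; Fertiliser U is higher overall.

Fertiliser U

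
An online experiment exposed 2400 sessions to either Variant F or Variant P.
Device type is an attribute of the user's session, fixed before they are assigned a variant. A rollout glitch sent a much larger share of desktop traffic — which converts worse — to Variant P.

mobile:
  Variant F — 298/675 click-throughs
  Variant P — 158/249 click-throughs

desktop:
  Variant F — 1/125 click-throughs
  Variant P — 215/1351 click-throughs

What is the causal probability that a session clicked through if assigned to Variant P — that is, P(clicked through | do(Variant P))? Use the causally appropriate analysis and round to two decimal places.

0.34

Device type differs across variants for reasons unrelated to any effect of the variant itself, and it separately predicts the outcome — a classic confounder. We must compare within device type levels.
Standardising Variant P to the population device type mix: 0.385·158/249 + 0.615·215/1351 = 0.342.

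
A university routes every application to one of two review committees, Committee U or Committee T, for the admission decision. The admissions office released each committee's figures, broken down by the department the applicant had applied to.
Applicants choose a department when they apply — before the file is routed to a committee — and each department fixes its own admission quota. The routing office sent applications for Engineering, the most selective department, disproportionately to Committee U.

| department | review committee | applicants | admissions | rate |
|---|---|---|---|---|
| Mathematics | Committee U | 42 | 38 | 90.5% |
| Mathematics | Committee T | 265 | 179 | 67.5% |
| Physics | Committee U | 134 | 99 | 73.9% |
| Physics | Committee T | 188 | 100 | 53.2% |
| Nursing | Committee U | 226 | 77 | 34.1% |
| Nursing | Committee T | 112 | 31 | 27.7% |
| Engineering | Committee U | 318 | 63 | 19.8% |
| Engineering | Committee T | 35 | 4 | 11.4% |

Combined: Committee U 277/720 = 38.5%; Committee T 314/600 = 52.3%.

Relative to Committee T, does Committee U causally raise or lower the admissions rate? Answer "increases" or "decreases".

increases

Committee U is higher inside every department stratum but Committee T is higher in aggregate. Whether to stratify depends on how department relates to the review committee.
Department satisfies the back-door criterion: it is not a descendant of the review committee, and it blocks the spurious path from review committee to outcome. Adjusting for it (i.e., using the within-department rates) gives the causal effect.
Within each level — Mathematics: 90.5% vs 67.5%; Physics: 73.9% vs 53.2%; Nursing: 34.1% vs 27.7%; Engineering: 19.8% vs 11.4% — Committee U is higher every time.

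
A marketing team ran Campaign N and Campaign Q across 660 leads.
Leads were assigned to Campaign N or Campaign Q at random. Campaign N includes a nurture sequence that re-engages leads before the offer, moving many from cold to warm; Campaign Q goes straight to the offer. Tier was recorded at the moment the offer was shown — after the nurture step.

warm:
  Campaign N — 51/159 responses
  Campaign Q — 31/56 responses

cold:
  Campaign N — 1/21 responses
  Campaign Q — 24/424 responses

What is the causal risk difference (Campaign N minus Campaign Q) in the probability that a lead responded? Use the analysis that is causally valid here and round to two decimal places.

+0.17

The stratified and pooled comparisons disagree (Campaign Q wins within each engagement tier; Campaign N wins overall), so the answer turns on the causal role of engagement tier.
Stratifying would compare campaigns among leads the campaigns themselves sorted into engagement tier groups — a form of selection on an intermediate. The unconditioned pooled rates give the total causal effect.
The causal difference is the pooled difference: 0.289 − 0.115 = +0.174.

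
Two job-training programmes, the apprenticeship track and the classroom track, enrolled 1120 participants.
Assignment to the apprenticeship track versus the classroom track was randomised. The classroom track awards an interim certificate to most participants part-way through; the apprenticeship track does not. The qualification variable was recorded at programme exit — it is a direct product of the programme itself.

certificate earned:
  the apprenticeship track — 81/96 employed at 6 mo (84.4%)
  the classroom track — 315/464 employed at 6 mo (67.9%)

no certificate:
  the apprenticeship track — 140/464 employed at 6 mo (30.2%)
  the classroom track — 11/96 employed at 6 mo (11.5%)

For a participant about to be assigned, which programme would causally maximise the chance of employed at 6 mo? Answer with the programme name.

Qualification attained during the programme lies on the pathway programme → qualification attained during the programme → outcome, so adjusting for it blocks the indirect effect. For the total causal effect of programme, use the unadjusted pooled rates.
Pooled: the apprenticeship track 39.5% vs the classroom track 58.2%; the classroom track is higher overall.

the classroom track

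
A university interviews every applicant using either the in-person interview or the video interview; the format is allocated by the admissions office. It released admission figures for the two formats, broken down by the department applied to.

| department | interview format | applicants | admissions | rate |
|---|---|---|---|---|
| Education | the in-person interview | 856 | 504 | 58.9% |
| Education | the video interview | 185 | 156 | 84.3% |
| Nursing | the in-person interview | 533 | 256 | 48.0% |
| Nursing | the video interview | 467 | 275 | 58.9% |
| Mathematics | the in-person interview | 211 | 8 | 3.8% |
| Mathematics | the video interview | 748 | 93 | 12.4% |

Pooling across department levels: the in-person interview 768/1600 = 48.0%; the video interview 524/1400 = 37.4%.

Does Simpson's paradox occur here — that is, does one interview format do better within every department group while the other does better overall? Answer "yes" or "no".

Within each department level (Education 58.9% vs 84.3%; Nursing 48.0% vs 58.9%; Mathematics 3.8% vs 12.4%), the video interview has the higher rate every time. Pooled: 48.0% vs 37.4% — the in-person interview has the higher rate overall. The two comparisons disagree.

yes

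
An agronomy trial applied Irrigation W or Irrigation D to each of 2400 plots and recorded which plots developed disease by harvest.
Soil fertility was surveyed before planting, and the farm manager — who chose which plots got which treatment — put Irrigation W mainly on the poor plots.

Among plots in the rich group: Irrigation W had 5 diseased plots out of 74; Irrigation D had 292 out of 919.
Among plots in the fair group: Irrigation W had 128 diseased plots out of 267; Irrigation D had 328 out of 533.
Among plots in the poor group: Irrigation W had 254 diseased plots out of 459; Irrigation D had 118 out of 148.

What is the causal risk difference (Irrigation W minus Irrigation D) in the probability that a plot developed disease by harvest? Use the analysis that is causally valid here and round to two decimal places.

Soil fertility is set before the irrigation has any effect — it is not caused by the irrigation — and it independently drives the outcome. That makes it a confounder, so the causal comparison is within soil fertility levels.
Adjusting over the population distribution of soil fertility: 0.414·(0.068−0.318) + 0.333·(0.479−0.615) + 0.253·(0.553−0.797) = -0.211.

-0.21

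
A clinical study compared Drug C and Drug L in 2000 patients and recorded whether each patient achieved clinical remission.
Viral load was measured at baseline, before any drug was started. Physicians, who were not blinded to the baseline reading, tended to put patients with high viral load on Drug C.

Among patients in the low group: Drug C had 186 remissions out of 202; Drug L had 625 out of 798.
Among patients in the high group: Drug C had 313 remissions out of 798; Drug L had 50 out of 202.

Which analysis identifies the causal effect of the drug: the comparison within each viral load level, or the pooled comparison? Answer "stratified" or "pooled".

Viral load satisfies the back-door criterion: it is not a descendant of the drug, and it blocks the spurious path from drug to outcome. Adjusting for it (i.e., using the within-viral load rates) gives the causal effect.
Within each level — low: 92.1% vs 78.3%; high: 39.2% vs 24.8% — Drug C is higher every time.

stratified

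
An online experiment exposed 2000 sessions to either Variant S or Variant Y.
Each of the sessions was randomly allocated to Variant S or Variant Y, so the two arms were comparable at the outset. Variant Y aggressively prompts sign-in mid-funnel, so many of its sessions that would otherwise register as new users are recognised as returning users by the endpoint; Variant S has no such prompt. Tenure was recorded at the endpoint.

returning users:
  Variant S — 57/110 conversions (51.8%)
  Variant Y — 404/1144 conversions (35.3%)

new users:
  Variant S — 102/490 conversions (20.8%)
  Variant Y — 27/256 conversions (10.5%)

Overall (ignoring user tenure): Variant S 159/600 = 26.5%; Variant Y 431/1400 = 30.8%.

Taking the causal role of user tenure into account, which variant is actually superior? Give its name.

The stratified and pooled comparisons disagree (Variant S wins within each user tenure; Variant Y wins overall), so the answer turns on the causal role of user tenure.
User tenure here is a post-treatment variable shaped by the variant; conditioning on it would introduce bias rather than remove it. The overall comparison is the causal one.
Pooled: Variant S 26.5% vs Variant Y 30.8%; Variant Y is higher overall.

Variant Y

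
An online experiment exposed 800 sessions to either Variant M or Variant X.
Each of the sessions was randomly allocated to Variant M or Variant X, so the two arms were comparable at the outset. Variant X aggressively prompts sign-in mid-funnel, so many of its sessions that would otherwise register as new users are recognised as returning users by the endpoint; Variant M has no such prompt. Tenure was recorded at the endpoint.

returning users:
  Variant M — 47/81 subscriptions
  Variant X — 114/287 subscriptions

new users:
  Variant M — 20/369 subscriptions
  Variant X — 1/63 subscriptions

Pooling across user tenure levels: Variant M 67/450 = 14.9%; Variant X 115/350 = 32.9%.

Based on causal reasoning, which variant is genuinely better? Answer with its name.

Variant X

The stratified and pooled comparisons disagree (Variant M wins within each user tenure; Variant X wins overall), so the answer turns on the causal role of user tenure.
User tenure is recorded after the variant and is itself shifted by it — it sits on the causal path from variant to outcome. Conditioning on a mediator would strip out part of the effect we want; the pooled comparison gives the total causal effect.
Pooled: Variant M 14.9% vs Variant X 32.9%; Variant X is higher overall.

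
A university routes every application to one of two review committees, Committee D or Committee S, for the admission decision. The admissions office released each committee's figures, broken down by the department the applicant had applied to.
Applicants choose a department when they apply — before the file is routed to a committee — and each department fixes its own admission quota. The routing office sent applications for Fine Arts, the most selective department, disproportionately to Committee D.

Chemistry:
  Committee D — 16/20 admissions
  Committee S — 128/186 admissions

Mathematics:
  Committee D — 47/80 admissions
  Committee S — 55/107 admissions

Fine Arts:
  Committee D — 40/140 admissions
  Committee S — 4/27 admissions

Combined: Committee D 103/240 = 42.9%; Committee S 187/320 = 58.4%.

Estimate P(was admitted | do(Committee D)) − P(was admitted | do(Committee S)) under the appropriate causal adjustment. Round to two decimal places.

Department differs across review committees for reasons unrelated to any effect of the review committee itself, and it separately predicts the outcome — a classic confounder. We must compare within department levels.
Adjusting over the population distribution of department: 0.368·(0.800−0.688) + 0.334·(0.588−0.514) + 0.298·(0.286−0.148) = +0.107.

+0.11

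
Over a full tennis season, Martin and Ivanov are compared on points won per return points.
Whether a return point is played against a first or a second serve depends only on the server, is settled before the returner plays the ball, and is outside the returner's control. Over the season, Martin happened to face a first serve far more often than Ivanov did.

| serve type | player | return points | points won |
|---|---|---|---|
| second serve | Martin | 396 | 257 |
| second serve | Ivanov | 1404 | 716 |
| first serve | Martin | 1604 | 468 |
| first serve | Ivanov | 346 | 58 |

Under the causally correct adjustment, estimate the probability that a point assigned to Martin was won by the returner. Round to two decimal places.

0.46

The stratified and pooled comparisons disagree (Martin wins within each serve type; Ivanov wins overall), so the answer turns on the causal role of serve type.
Serve type satisfies the back-door criterion: it is not a descendant of the player, and it blocks the spurious path from player to outcome. Adjusting for it (i.e., using the within-serve type rates) gives the causal effect.
Standardising Martin to the population serve type mix: 0.480·257/396 + 0.520·468/1604 = 0.463.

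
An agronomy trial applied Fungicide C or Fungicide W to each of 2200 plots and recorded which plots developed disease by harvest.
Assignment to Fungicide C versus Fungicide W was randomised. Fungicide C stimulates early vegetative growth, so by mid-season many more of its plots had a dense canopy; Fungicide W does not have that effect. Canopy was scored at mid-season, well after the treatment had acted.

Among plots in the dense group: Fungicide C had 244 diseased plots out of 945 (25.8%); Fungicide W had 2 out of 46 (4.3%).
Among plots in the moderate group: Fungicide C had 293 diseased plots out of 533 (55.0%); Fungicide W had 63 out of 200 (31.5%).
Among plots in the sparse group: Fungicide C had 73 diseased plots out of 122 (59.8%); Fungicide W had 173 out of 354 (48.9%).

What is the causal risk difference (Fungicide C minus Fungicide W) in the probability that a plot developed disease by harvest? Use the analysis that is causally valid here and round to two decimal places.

Mid-season canopy lies on the pathway fungicide → mid-season canopy → outcome, so adjusting for it blocks the indirect effect. For the total causal effect of fungicide, use the unadjusted pooled rates.
The causal difference is the pooled difference: 0.381 − 0.397 = -0.015.

-0.02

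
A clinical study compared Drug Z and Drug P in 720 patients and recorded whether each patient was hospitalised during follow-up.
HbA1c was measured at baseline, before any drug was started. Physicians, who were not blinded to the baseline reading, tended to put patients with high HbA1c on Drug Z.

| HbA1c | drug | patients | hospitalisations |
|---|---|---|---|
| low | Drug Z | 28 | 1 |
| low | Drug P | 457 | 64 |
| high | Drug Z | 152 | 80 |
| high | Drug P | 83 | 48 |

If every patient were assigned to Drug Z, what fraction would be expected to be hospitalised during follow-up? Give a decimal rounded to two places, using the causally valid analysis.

Within every HbA1c level Drug Z has the lower rate, yet pooled Drug P does — Simpson's reversal.
The imbalance in HbA1c arose from how patients were allocated, not from anything the drug did; and HbA1c independently affects the outcome. The pooled gap is confounded — condition on HbA1c.
Standardising Drug Z to the population HbA1c mix: 0.674·1/28 + 0.326·80/152 = 0.196.

0.20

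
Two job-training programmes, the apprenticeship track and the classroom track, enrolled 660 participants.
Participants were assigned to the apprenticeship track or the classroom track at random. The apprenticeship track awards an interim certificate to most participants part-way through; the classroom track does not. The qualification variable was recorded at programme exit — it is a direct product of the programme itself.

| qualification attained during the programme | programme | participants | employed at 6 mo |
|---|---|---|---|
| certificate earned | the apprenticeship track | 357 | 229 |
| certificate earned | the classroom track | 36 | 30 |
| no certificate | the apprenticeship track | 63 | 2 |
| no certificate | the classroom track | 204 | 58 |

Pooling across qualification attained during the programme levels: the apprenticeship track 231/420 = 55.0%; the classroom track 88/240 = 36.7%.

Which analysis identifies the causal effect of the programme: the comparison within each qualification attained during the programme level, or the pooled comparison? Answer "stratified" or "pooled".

Qualification attained during the programme is downstream of the programme. One should not condition on a consequence of treatment, so the overall rates are the right comparison.
Pooled: the apprenticeship track 55.0% vs the classroom track 36.7%; the apprenticeship track is higher overall.

pooled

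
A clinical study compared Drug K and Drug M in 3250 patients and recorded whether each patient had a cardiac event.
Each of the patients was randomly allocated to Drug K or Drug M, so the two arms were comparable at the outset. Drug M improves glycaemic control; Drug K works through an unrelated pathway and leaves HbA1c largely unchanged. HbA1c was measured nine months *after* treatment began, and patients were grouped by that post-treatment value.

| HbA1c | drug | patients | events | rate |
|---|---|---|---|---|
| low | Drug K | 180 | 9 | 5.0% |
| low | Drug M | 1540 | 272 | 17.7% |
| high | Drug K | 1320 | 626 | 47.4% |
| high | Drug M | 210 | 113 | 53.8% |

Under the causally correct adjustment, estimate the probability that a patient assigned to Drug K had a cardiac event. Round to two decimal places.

Because the drug influences HbA1c, HbA1c is a post-treatment mediator, not a confounder. Stratifying on it would bias the estimate; the causal effect is the crude pooled difference.
So P(outcome | do(Drug K)) is just the pooled rate for Drug K: 635/1500 = 0.423.

0.42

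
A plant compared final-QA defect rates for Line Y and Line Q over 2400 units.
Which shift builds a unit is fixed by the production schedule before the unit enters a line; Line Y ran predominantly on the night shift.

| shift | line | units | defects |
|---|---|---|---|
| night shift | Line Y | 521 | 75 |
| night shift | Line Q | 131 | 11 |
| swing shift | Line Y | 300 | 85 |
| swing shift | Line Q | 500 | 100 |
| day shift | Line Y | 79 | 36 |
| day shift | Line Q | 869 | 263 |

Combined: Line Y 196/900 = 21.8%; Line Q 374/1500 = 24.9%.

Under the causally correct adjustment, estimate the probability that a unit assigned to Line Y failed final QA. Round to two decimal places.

Here shift is a common cause — it drives both which line a case falls under and the outcome. The crude comparison mixes populations; the stratum-specific rates are the causally relevant ones.
Standardising Line Y to the population shift mix: 0.272·75/521 + 0.333·85/300 + 0.395·36/79 = 0.314.

0.31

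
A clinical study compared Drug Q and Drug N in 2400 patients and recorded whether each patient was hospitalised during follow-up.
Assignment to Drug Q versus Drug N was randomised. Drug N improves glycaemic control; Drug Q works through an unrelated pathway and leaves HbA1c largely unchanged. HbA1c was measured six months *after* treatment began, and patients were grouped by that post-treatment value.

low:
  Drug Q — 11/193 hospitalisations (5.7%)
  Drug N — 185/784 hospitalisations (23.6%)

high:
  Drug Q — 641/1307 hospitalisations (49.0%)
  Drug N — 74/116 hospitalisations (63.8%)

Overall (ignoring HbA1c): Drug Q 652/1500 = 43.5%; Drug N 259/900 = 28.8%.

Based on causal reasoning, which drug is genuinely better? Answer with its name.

The stratified and pooled comparisons disagree (Drug Q wins within each HbA1c; Drug N wins overall), so the answer turns on the causal role of HbA1c.
Because the drug influences HbA1c, HbA1c is a post-treatment mediator, not a confounder. Stratifying on it would bias the estimate; the causal effect is the crude pooled difference.
Pooled: Drug Q 43.5% vs Drug N 28.8%; Drug N is lower overall.

Drug N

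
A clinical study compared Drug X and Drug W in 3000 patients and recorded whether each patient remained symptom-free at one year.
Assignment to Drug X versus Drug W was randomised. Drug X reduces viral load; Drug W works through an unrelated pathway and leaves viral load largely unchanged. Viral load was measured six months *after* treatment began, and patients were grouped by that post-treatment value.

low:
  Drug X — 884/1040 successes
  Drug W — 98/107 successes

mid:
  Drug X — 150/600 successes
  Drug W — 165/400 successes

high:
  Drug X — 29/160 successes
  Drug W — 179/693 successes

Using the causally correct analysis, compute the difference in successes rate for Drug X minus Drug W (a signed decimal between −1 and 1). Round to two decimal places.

+0.22

The stratified and pooled comparisons disagree (Drug W wins within each viral load; Drug X wins overall), so the answer turns on the causal role of viral load.
Because the drug influences viral load, viral load is a post-treatment mediator, not a confounder. Stratifying on it would bias the estimate; the causal effect is the crude pooled difference.
The causal difference is the pooled difference: 0.591 − 0.368 = +0.222.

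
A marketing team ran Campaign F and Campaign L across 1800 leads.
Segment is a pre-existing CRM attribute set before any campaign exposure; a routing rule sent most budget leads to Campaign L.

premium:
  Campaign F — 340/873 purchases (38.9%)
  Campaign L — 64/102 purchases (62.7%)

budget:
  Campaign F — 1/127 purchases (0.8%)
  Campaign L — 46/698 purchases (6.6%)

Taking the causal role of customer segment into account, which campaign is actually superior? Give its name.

Customer segment differs across campaigns for reasons unrelated to any effect of the campaign itself, and it separately predicts the outcome — a classic confounder. We must compare within customer segment levels.
Within each level — premium: 38.9% vs 62.7%; budget: 0.8% vs 6.6% — Campaign L is higher every time.

Campaign L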